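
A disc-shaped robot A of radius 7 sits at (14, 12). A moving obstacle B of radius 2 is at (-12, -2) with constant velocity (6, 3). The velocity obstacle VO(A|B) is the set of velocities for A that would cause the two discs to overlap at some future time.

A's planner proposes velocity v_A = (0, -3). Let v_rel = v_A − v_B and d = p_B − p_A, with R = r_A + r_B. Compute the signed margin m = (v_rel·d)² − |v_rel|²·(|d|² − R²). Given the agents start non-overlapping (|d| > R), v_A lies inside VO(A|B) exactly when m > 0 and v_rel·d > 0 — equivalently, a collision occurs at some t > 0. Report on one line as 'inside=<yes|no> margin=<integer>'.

d = (-26, -14),  |d|² = 872;  R = 7+2 = 9,  c = 872−9² = 791
v_rel = (-6, -6),  |v_rel|² = 72;  v_rel·d = (-6)·(-26) + (-6)·(-14) = 240
72·t² − 480·t + 791 = 0  ⇒  m = 240² − 72·791 = 648
m = 648 > 0,  v_rel·d = 240 > 0  ⇒  inside

inside=yes margin=648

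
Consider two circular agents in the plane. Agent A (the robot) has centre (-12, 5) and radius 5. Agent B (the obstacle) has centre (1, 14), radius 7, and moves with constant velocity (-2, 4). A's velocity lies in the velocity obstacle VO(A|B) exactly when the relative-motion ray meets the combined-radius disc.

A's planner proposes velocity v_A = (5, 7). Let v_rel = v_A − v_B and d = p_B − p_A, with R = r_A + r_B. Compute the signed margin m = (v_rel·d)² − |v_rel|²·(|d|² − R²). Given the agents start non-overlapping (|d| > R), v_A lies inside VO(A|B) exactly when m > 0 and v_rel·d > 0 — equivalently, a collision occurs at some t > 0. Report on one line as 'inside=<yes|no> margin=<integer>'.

d = (13, 9),  |d|² = 250;  R = 5+7 = 12,  c = 250−12² = 106
v_rel = (7, 3),  |v_rel|² = 58;  v_rel·d = (7)·(13) + (3)·(9) = 118
58·t² − 236·t + 106 = 0  ⇒  m = 118² − 58·106 = 7776
m = 7776 > 0,  v_rel·d = 118 > 0  ⇒  inside

inside=yes margin=7776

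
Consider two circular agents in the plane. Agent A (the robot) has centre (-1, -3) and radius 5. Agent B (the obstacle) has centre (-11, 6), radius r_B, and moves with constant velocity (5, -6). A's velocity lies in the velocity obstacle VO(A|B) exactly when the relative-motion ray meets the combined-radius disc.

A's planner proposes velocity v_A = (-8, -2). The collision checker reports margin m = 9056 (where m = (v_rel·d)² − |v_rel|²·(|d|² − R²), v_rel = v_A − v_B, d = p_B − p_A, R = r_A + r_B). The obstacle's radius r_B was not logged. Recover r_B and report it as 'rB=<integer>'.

m = 9056
d = (-10, 9);  v_rel = (-13, 4),  |v_rel|² = 185
v_rel×d = (-13)·(9) − (4)·(-10) = -77
since m = R²·185 − (-77)²:  R² = (5929 + 9056) / 185 = 81
R = √81 = 9  ⇒  r_B = 9 − 5 = 4

rB=4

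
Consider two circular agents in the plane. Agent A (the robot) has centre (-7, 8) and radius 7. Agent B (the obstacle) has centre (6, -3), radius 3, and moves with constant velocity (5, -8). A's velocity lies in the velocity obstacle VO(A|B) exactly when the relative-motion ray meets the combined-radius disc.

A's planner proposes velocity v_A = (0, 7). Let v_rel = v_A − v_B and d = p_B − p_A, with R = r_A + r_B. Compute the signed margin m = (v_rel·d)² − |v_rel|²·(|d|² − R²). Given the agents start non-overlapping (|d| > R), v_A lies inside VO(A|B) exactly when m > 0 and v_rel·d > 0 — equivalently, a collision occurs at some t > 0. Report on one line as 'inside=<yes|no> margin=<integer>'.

d = (13, -11),  |d|² = 290;  R = 7+3 = 10,  c = 290−10² = 190
v_rel = (-5, 15),  |v_rel|² = 250;  v_rel·d = (-5)·(13) + (15)·(-11) = -230
250·t² + 460·t + 190 = 0  ⇒  m = (-230)² − 250·190 = 5400
m = 5400 > 0,  v_rel·d = -230 < 0  ⇒  outside

inside=no margin=5400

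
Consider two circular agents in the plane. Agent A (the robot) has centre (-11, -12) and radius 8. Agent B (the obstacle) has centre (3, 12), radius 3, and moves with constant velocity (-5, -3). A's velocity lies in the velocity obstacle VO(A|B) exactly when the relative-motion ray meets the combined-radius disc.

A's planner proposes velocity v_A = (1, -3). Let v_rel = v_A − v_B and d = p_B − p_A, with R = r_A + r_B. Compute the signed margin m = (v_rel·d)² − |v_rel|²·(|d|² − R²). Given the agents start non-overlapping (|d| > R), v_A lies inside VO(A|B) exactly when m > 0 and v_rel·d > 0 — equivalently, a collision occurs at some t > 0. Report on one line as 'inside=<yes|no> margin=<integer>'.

d = (14, 24),  |d|² = 772;  R = 8+3 = 11,  c = 772−11² = 651
v_rel = (6, 0),  |v_rel|² = 36;  v_rel·d = (6)·(14) + (0)·(24) = 84
36·t² − 168·t + 651 = 0  ⇒  m = 84² − 36·651 = -16380
m = -16380 < 0,  v_rel·d = 84 > 0  ⇒  outside

inside=no margin=-16380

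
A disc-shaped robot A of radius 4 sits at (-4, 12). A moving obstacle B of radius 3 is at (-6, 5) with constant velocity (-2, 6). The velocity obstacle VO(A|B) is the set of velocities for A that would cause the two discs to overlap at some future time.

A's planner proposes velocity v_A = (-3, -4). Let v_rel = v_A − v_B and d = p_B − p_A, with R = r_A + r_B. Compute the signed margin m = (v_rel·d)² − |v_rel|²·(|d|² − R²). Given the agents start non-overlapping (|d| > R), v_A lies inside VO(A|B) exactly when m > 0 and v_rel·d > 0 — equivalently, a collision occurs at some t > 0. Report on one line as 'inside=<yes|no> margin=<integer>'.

d = (-2, -7),  |d|² = 53;  R = 4+3 = 7,  c = 53−7² = 4
v_rel = (-1, -10),  |v_rel|² = 101;  v_rel·d = (-1)·(-2) + (-10)·(-7) = 72
101·t² − 144·t + 4 = 0  ⇒  m = 72² − 101·4 = 4780
m = 4780 > 0,  v_rel·d = 72 > 0  ⇒  inside

inside=yes margin=4780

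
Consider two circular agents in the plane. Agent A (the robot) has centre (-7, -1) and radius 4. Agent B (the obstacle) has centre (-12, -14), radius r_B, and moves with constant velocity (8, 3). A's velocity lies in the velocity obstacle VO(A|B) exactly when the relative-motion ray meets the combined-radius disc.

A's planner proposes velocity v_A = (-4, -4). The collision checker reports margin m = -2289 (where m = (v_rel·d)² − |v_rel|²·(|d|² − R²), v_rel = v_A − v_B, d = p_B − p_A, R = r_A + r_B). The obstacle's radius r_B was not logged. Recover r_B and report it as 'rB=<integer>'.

m = -2289
d = (-5, -13);  v_rel = (-12, -7),  |v_rel|² = 193
v_rel×d = (-12)·(-13) − (-7)·(-5) = 121
since m = R²·193 − 121²:  R² = (14641 + -2289) / 193 = 64
R = √64 = 8  ⇒  r_B = 8 − 4 = 4

rB=4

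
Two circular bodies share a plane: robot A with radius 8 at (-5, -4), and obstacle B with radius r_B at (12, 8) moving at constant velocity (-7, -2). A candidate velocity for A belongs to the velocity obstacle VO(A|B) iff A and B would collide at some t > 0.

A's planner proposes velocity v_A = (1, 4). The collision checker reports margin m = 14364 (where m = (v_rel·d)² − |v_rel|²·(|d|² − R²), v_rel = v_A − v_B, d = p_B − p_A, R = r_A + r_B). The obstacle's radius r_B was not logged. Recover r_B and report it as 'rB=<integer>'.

m = 14364
d = (17, 12);  v_rel = (8, 6),  |v_rel|² = 100
v_rel×d = (8)·(12) − (6)·(17) = -6
since m = R²·100 − (-6)²:  R² = (36 + 14364) / 100 = 144
R = √144 = 12  ⇒  r_B = 12 − 8 = 4

rB=4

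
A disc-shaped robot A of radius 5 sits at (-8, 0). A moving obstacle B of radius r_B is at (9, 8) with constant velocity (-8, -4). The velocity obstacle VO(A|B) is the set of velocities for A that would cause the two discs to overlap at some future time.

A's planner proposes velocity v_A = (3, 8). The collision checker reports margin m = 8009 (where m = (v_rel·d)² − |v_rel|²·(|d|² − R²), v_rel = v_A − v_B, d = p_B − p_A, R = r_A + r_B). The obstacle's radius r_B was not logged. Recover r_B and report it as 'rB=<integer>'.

m = 8009
d = (17, 8);  v_rel = (11, 12),  |v_rel|² = 265
v_rel×d = (11)·(8) − (12)·(17) = -116
since m = R²·265 − (-116)²:  R² = (13456 + 8009) / 265 = 81
R = √81 = 9  ⇒  r_B = 9 − 5 = 4

rB=4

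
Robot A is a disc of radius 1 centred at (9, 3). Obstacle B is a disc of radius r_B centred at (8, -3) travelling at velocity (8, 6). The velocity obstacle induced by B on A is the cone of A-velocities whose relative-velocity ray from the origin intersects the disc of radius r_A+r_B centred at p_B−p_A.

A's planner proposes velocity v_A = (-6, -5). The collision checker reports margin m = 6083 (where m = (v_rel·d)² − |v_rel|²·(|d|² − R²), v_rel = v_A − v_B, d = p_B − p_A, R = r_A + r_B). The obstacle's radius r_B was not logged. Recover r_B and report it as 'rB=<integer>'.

m = 6083
d = (-1, -6);  v_rel = (-14, -11),  |v_rel|² = 317
v_rel×d = (-14)·(-6) − (-11)·(-1) = 73
since m = R²·317 − 73²:  R² = (5329 + 6083) / 317 = 36
R = √36 = 6  ⇒  r_B = 6 − 1 = 5

rB=5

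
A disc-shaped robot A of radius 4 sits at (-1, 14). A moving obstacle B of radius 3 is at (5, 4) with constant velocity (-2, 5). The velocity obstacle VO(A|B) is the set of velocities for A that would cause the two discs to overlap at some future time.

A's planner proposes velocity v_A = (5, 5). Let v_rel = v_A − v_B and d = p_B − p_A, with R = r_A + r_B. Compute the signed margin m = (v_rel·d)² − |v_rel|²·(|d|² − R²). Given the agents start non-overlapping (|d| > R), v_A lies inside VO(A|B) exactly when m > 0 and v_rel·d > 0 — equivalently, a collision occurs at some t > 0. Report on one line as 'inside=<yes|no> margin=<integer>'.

d = (6, -10),  |d|² = 136;  R = 4+3 = 7,  c = 136−7² = 87
v_rel = (7, 0),  |v_rel|² = 49;  v_rel·d = (7)·(6) + (0)·(-10) = 42
49·t² − 84·t + 87 = 0  ⇒  m = 42² − 49·87 = -2499
m = -2499 < 0,  v_rel·d = 42 > 0  ⇒  outside

inside=no margin=-2499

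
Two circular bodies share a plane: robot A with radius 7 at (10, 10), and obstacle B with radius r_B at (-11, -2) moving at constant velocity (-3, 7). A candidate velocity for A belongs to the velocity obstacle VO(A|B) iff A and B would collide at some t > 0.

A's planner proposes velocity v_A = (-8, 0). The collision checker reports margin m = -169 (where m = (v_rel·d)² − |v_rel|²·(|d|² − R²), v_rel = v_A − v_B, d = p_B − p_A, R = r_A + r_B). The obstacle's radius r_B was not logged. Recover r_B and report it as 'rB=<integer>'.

m = -169
d = (-21, -12);  v_rel = (-5, -7),  |v_rel|² = 74
v_rel×d = (-5)·(-12) − (-7)·(-21) = -87
since m = R²·74 − (-87)²:  R² = (7569 + -169) / 74 = 100
R = √100 = 10  ⇒  r_B = 10 − 7 = 3

rB=3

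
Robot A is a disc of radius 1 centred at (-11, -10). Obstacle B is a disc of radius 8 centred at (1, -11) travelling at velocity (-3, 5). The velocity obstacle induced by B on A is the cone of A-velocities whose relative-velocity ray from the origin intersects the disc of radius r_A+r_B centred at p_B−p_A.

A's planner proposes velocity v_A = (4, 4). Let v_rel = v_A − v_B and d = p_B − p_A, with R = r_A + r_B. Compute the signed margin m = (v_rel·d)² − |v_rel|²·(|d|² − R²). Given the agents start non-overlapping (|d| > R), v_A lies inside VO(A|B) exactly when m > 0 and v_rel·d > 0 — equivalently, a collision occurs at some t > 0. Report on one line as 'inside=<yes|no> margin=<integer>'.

d = (12, -1),  |d|² = 145;  R = 1+8 = 9,  c = 145−9² = 64
v_rel = (7, -1),  |v_rel|² = 50;  v_rel·d = (7)·(12) + (-1)·(-1) = 85
50·t² − 170·t + 64 = 0  ⇒  m = 85² − 50·64 = 4025
m = 4025 > 0,  v_rel·d = 85 > 0  ⇒  inside

inside=yes margin=4025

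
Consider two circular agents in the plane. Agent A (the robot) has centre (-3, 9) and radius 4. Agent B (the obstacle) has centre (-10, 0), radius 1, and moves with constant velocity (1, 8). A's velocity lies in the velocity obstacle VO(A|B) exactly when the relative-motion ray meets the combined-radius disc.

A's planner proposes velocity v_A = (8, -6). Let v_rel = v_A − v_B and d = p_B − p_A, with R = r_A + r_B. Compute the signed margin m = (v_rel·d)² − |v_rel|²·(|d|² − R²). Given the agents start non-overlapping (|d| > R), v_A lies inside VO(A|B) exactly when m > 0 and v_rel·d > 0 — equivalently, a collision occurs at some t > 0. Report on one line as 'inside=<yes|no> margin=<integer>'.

d = (-7, -9),  |d|² = 130;  R = 4+1 = 5,  c = 130−5² = 105
v_rel = (7, -14),  |v_rel|² = 245;  v_rel·d = (7)·(-7) + (-14)·(-9) = 77
245·t² − 154·t + 105 = 0  ⇒  m = 77² − 245·105 = -19796
m = -19796 < 0,  v_rel·d = 77 > 0  ⇒  outside

inside=no margin=-19796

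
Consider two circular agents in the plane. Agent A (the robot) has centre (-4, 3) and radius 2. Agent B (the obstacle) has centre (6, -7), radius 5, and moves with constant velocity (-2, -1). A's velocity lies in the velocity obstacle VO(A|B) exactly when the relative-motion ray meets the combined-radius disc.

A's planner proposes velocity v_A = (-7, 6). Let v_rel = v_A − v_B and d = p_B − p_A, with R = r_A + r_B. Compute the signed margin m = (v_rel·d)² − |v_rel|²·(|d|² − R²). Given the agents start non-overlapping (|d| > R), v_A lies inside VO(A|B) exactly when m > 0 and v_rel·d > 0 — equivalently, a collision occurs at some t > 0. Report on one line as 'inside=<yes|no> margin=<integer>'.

d = (10, -10),  |d|² = 200;  R = 2+5 = 7,  c = 200−7² = 151
v_rel = (-5, 7),  |v_rel|² = 74;  v_rel·d = (-5)·(10) + (7)·(-10) = -120
74·t² + 240·t + 151 = 0  ⇒  m = (-120)² − 74·151 = 3226
m = 3226 > 0,  v_rel·d = -120 < 0  ⇒  outside

inside=no margin=3226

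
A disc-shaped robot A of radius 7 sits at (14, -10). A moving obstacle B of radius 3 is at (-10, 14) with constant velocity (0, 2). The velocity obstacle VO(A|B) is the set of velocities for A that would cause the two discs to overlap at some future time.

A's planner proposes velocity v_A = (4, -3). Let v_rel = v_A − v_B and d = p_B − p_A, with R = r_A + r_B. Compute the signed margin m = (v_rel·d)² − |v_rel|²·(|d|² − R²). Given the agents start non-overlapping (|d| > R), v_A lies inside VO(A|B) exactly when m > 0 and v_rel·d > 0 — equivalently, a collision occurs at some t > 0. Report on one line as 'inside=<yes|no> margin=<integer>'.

d = (-24, 24),  |d|² = 1152;  R = 7+3 = 10,  c = 1152−10² = 1052
v_rel = (4, -5),  |v_rel|² = 41;  v_rel·d = (4)·(-24) + (-5)·(24) = -216
41·t² + 432·t + 1052 = 0  ⇒  m = (-216)² − 41·1052 = 3524
m = 3524 > 0,  v_rel·d = -216 < 0  ⇒  outside

inside=no margin=3524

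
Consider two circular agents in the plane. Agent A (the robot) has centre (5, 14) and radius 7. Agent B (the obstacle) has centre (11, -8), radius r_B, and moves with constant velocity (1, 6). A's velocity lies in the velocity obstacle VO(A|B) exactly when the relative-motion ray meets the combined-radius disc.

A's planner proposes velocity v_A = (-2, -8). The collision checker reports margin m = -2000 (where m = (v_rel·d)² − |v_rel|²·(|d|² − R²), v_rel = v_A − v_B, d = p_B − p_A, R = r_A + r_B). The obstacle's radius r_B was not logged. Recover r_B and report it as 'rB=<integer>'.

m = -2000
d = (6, -22);  v_rel = (-3, -14),  |v_rel|² = 205
v_rel×d = (-3)·(-22) − (-14)·(6) = 150
since m = R²·205 − 150²:  R² = (22500 + -2000) / 205 = 100
R = √100 = 10  ⇒  r_B = 10 − 7 = 3

rB=3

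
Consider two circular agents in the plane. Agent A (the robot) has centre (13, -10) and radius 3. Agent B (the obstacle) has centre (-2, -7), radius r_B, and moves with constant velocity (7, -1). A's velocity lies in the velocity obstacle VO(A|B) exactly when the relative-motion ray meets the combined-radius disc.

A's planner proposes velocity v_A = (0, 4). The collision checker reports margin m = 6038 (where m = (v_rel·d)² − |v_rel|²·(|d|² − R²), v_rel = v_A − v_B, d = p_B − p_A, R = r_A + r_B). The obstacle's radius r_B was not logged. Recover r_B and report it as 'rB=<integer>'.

m = 6038
d = (-15, 3);  v_rel = (-7, 5),  |v_rel|² = 74
v_rel×d = (-7)·(3) − (5)·(-15) = 54
since m = R²·74 − 54²:  R² = (2916 + 6038) / 74 = 121
R = √121 = 11  ⇒  r_B = 11 − 3 = 8

rB=8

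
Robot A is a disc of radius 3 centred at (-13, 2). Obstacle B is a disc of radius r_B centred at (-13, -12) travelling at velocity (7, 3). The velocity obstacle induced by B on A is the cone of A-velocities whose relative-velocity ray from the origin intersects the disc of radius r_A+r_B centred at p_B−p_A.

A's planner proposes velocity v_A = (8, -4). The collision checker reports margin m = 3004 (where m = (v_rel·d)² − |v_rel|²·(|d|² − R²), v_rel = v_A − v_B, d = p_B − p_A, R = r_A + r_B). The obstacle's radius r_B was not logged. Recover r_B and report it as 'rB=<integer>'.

m = 3004
d = (0, -14);  v_rel = (1, -7),  |v_rel|² = 50
v_rel×d = (1)·(-14) − (-7)·(0) = -14
since m = R²·50 − (-14)²:  R² = (196 + 3004) / 50 = 64
R = √64 = 8  ⇒  r_B = 8 − 3 = 5

rB=5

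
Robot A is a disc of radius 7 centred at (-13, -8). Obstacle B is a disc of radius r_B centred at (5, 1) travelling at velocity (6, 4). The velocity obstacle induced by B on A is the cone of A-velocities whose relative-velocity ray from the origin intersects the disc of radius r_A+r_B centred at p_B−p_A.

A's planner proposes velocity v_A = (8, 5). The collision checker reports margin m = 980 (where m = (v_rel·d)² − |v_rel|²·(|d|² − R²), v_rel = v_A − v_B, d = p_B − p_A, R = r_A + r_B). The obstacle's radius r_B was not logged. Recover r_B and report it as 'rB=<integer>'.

m = 980
d = (18, 9);  v_rel = (2, 1),  |v_rel|² = 5
v_rel×d = (2)·(9) − (1)·(18) = 0
since m = R²·5 − 0²:  R² = (0 + 980) / 5 = 196
R = √196 = 14  ⇒  r_B = 14 − 7 = 7

rB=7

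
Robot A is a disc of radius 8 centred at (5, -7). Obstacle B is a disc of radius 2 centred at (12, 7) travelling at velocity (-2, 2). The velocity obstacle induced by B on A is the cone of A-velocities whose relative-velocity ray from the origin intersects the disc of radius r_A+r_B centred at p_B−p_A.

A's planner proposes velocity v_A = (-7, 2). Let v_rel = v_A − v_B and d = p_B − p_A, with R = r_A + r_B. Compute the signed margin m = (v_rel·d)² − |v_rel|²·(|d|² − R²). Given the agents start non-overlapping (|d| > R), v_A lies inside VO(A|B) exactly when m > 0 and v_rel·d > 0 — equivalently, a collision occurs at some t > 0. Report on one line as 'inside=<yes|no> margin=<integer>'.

d = (7, 14),  |d|² = 245;  R = 8+2 = 10,  c = 245−10² = 145
v_rel = (-5, 0),  |v_rel|² = 25;  v_rel·d = (-5)·(7) + (0)·(14) = -35
25·t² + 70·t + 145 = 0  ⇒  m = (-35)² − 25·145 = -2400
m = -2400 < 0,  v_rel·d = -35 < 0  ⇒  outside

inside=no margin=-2400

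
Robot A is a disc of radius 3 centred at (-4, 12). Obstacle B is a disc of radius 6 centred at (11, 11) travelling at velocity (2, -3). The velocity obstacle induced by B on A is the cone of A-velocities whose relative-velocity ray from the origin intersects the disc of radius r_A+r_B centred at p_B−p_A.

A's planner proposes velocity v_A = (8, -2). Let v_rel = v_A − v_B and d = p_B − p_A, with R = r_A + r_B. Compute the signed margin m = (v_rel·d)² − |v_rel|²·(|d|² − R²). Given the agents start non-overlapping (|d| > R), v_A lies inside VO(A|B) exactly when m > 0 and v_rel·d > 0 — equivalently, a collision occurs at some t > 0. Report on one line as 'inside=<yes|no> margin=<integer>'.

d = (15, -1),  |d|² = 226;  R = 3+6 = 9,  c = 226−9² = 145
v_rel = (6, 1),  |v_rel|² = 37;  v_rel·d = (6)·(15) + (1)·(-1) = 89
37·t² − 178·t + 145 = 0  ⇒  m = 89² − 37·145 = 2556
m = 2556 > 0,  v_rel·d = 89 > 0  ⇒  inside

inside=yes margin=2556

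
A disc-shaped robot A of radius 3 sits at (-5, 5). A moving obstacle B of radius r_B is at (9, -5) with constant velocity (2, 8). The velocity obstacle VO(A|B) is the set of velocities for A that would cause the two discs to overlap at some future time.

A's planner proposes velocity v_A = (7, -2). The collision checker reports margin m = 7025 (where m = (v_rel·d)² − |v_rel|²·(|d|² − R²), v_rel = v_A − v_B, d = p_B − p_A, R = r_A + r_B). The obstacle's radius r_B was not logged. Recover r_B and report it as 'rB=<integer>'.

m = 7025
d = (14, -10);  v_rel = (5, -10),  |v_rel|² = 125
v_rel×d = (5)·(-10) − (-10)·(14) = 90
since m = R²·125 − 90²:  R² = (8100 + 7025) / 125 = 121
R = √121 = 11  ⇒  r_B = 11 − 3 = 8

rB=8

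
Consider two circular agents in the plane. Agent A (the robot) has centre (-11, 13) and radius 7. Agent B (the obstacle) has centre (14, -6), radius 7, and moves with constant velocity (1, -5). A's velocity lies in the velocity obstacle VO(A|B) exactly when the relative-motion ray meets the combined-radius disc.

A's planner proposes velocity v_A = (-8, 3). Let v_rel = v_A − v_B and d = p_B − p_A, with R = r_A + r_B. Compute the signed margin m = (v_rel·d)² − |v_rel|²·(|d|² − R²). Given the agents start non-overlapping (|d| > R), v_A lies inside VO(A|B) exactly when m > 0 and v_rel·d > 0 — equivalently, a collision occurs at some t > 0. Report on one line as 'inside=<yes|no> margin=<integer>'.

d = (25, -19),  |d|² = 986;  R = 7+7 = 14,  c = 986−14² = 790
v_rel = (-9, 8),  |v_rel|² = 145;  v_rel·d = (-9)·(25) + (8)·(-19) = -377
145·t² + 754·t + 790 = 0  ⇒  m = (-377)² − 145·790 = 27579
m = 27579 > 0,  v_rel·d = -377 < 0  ⇒  outside

inside=no margin=27579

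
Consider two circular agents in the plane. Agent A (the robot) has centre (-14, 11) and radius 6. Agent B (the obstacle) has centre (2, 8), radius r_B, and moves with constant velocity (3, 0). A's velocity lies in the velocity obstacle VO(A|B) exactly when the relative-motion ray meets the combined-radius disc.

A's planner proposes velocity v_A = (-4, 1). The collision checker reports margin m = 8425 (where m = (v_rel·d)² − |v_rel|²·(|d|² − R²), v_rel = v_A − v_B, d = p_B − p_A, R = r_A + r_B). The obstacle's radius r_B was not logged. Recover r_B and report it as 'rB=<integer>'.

m = 8425
d = (16, -3);  v_rel = (-7, 1),  |v_rel|² = 50
v_rel×d = (-7)·(-3) − (1)·(16) = 5
since m = R²·50 − 5²:  R² = (25 + 8425) / 50 = 169
R = √169 = 13  ⇒  r_B = 13 − 6 = 7

rB=7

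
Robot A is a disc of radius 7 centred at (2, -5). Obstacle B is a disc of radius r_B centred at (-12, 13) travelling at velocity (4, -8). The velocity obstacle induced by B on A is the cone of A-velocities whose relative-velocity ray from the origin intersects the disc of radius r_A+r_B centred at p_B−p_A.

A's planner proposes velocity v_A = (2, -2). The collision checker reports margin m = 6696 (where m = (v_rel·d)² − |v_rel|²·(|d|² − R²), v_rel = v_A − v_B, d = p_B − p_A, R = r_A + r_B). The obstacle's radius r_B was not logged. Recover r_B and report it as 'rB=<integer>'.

m = 6696
d = (-14, 18);  v_rel = (-2, 6),  |v_rel|² = 40
v_rel×d = (-2)·(18) − (6)·(-14) = 48
since m = R²·40 − 48²:  R² = (2304 + 6696) / 40 = 225
R = √225 = 15  ⇒  r_B = 15 − 7 = 8

rB=8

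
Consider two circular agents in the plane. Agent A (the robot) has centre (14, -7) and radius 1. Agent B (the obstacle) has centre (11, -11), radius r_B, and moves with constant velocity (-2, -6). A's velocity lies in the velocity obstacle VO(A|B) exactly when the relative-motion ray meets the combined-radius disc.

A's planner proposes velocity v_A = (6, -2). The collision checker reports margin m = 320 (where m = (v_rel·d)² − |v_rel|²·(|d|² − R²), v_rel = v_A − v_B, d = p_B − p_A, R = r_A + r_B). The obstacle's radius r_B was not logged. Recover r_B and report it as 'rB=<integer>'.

m = 320
d = (-3, -4);  v_rel = (8, 4),  |v_rel|² = 80
v_rel×d = (8)·(-4) − (4)·(-3) = -20
since m = R²·80 − (-20)²:  R² = (400 + 320) / 80 = 9
R = √9 = 3  ⇒  r_B = 3 − 1 = 2

rB=2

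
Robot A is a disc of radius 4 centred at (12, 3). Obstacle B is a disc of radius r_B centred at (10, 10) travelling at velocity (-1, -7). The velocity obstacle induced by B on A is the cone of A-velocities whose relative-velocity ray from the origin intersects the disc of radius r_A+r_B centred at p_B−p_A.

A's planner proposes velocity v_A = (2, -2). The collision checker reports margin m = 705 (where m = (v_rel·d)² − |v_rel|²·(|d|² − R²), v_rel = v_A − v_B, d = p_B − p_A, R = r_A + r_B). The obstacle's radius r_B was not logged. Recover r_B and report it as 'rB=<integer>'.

m = 705
d = (-2, 7);  v_rel = (3, 5),  |v_rel|² = 34
v_rel×d = (3)·(7) − (5)·(-2) = 31
since m = R²·34 − 31²:  R² = (961 + 705) / 34 = 49
R = √49 = 7  ⇒  r_B = 7 − 4 = 3

rB=3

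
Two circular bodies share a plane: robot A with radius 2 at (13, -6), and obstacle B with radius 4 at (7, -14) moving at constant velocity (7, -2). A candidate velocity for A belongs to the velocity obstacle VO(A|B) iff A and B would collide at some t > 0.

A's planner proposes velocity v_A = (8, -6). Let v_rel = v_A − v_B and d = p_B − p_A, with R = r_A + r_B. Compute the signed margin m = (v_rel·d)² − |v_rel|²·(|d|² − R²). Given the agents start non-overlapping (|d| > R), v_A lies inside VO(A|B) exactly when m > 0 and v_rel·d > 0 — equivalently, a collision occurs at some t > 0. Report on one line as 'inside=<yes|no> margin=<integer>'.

d = (-6, -8),  |d|² = 100;  R = 2+4 = 6,  c = 100−6² = 64
v_rel = (1, -4),  |v_rel|² = 17;  v_rel·d = (1)·(-6) + (-4)·(-8) = 26
17·t² − 52·t + 64 = 0  ⇒  m = 26² − 17·64 = -412
m = -412 < 0,  v_rel·d = 26 > 0  ⇒  outside

inside=no margin=-412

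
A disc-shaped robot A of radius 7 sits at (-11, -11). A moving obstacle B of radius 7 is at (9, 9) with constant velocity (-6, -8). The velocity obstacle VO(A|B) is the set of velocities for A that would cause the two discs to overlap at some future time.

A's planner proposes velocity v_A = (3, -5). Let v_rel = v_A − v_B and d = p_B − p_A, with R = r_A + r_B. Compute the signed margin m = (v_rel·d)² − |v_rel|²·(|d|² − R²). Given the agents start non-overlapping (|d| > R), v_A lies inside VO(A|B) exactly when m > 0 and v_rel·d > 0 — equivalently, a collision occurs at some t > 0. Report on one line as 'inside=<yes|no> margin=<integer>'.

d = (20, 20),  |d|² = 800;  R = 7+7 = 14,  c = 800−14² = 604
v_rel = (9, 3),  |v_rel|² = 90;  v_rel·d = (9)·(20) + (3)·(20) = 240
90·t² − 480·t + 604 = 0  ⇒  m = 240² − 90·604 = 3240
m = 3240 > 0,  v_rel·d = 240 > 0  ⇒  inside

inside=yes margin=3240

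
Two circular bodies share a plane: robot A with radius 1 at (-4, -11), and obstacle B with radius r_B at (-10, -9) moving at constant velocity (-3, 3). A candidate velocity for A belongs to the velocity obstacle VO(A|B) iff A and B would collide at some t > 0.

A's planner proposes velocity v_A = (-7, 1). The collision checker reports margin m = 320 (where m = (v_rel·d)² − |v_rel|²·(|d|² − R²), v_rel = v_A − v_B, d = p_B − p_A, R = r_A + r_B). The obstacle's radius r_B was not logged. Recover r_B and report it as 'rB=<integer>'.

m = 320
d = (-6, 2);  v_rel = (-4, -2),  |v_rel|² = 20
v_rel×d = (-4)·(2) − (-2)·(-6) = -20
since m = R²·20 − (-20)²:  R² = (400 + 320) / 20 = 36
R = √36 = 6  ⇒  r_B = 6 − 1 = 5

rB=5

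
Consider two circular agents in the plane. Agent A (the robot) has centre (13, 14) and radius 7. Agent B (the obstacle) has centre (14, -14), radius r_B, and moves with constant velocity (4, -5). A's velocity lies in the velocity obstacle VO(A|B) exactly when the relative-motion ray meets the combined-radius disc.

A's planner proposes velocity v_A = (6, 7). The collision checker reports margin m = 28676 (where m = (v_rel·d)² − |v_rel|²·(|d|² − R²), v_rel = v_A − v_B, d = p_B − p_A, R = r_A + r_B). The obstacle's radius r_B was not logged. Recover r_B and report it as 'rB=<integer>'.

m = 28676
d = (1, -28);  v_rel = (2, 12),  |v_rel|² = 148
v_rel×d = (2)·(-28) − (12)·(1) = -68
since m = R²·148 − (-68)²:  R² = (4624 + 28676) / 148 = 225
R = √225 = 15  ⇒  r_B = 15 − 7 = 8

rB=8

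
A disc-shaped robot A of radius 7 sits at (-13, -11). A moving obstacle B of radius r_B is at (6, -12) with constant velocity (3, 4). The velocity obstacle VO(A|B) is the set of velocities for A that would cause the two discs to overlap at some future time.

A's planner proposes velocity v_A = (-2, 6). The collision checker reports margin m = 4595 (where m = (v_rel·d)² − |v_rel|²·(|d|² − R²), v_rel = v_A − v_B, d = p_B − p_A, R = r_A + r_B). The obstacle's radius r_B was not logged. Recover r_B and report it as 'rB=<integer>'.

m = 4595
d = (19, -1);  v_rel = (-5, 2),  |v_rel|² = 29
v_rel×d = (-5)·(-1) − (2)·(19) = -33
since m = R²·29 − (-33)²:  R² = (1089 + 4595) / 29 = 196
R = √196 = 14  ⇒  r_B = 14 − 7 = 7

rB=7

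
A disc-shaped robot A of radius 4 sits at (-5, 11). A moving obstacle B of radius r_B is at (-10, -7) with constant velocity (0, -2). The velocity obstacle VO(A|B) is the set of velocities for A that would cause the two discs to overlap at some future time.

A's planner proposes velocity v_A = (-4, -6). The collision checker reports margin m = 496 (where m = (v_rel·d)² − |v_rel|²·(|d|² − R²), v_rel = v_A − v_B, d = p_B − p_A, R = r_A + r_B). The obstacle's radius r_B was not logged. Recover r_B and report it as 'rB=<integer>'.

m = 496
d = (-5, -18);  v_rel = (-4, -4),  |v_rel|² = 32
v_rel×d = (-4)·(-18) − (-4)·(-5) = 52
since m = R²·32 − 52²:  R² = (2704 + 496) / 32 = 100
R = √100 = 10  ⇒  r_B = 10 − 4 = 6

rB=6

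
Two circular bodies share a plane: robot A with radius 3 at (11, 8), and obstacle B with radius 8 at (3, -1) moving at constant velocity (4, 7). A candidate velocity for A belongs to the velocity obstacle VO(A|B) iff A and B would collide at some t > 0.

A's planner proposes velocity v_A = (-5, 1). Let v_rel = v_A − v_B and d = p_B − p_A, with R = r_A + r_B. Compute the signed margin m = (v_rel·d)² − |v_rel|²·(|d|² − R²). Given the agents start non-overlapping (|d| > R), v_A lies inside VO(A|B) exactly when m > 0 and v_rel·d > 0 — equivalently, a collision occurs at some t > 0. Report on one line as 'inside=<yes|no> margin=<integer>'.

d = (-8, -9),  |d|² = 145;  R = 3+8 = 11,  c = 145−11² = 24
v_rel = (-9, -6),  |v_rel|² = 117;  v_rel·d = (-9)·(-8) + (-6)·(-9) = 126
117·t² − 252·t + 24 = 0  ⇒  m = 126² − 117·24 = 13068
m = 13068 > 0,  v_rel·d = 126 > 0  ⇒  inside

inside=yes margin=13068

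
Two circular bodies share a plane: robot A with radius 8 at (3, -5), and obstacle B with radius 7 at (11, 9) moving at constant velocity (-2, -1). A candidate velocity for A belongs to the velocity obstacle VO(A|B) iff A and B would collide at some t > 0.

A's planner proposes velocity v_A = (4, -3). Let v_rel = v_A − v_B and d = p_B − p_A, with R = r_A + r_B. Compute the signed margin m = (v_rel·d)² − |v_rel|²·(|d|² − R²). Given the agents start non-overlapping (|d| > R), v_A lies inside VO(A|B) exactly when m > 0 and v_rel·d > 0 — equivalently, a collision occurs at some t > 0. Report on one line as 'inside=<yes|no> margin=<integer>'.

d = (8, 14),  |d|² = 260;  R = 8+7 = 15,  c = 260−15² = 35
v_rel = (6, -2),  |v_rel|² = 40;  v_rel·d = (6)·(8) + (-2)·(14) = 20
40·t² − 40·t + 35 = 0  ⇒  m = 20² − 40·35 = -1000
m = -1000 < 0,  v_rel·d = 20 > 0  ⇒  outside

inside=no margin=-1000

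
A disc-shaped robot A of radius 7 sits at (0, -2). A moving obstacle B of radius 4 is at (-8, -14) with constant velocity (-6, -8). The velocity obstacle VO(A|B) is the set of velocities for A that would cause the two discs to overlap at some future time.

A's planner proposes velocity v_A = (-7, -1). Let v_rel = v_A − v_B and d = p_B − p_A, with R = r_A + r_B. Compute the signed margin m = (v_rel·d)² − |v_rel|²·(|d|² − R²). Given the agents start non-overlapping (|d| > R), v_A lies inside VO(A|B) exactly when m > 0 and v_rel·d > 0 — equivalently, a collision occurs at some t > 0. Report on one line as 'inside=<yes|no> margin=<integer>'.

d = (-8, -12),  |d|² = 208;  R = 7+4 = 11,  c = 208−11² = 87
v_rel = (-1, 7),  |v_rel|² = 50;  v_rel·d = (-1)·(-8) + (7)·(-12) = -76
50·t² + 152·t + 87 = 0  ⇒  m = (-76)² − 50·87 = 1426
m = 1426 > 0,  v_rel·d = -76 < 0  ⇒  outside

inside=no margin=1426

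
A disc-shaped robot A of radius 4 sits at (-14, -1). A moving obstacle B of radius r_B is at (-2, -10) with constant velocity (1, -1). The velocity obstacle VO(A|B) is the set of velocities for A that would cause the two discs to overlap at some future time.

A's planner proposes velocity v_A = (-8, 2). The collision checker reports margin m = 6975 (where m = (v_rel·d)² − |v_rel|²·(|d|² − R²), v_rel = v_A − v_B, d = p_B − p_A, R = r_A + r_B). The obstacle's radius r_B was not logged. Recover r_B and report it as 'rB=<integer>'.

m = 6975
d = (12, -9);  v_rel = (-9, 3),  |v_rel|² = 90
v_rel×d = (-9)·(-9) − (3)·(12) = 45
since m = R²·90 − 45²:  R² = (2025 + 6975) / 90 = 100
R = √100 = 10  ⇒  r_B = 10 − 4 = 6

rB=6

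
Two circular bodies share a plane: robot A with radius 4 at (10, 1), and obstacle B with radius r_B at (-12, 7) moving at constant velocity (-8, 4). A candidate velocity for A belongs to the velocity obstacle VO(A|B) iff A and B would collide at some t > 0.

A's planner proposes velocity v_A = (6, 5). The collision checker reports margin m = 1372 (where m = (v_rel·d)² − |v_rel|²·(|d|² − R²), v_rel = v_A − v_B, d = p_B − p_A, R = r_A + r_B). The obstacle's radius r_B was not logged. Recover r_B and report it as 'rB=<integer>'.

m = 1372
d = (-22, 6);  v_rel = (14, 1),  |v_rel|² = 197
v_rel×d = (14)·(6) − (1)·(-22) = 106
since m = R²·197 − 106²:  R² = (11236 + 1372) / 197 = 64
R = √64 = 8  ⇒  r_B = 8 − 4 = 4

rB=4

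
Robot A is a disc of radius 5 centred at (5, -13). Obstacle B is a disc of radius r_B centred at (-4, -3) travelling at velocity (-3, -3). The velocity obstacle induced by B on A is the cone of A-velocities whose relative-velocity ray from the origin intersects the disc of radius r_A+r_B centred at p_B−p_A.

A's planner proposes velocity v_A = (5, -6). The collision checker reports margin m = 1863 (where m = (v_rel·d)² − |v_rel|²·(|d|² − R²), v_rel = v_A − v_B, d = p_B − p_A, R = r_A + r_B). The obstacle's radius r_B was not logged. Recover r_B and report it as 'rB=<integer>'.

m = 1863
d = (-9, 10);  v_rel = (8, -3),  |v_rel|² = 73
v_rel×d = (8)·(10) − (-3)·(-9) = 53
since m = R²·73 − 53²:  R² = (2809 + 1863) / 73 = 64
R = √64 = 8  ⇒  r_B = 8 − 5 = 3

rB=3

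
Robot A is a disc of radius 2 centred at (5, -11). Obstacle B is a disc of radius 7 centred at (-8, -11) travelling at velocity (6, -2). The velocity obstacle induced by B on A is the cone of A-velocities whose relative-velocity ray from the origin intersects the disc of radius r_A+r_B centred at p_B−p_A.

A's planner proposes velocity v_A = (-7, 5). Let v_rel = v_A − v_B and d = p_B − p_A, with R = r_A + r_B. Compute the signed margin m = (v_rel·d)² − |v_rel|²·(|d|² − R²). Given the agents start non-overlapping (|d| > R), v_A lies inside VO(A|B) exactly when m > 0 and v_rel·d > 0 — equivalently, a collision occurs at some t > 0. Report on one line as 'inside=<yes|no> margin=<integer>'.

d = (-13, 0),  |d|² = 169;  R = 2+7 = 9,  c = 169−9² = 88
v_rel = (-13, 7),  |v_rel|² = 218;  v_rel·d = (-13)·(-13) + (7)·(0) = 169
218·t² − 338·t + 88 = 0  ⇒  m = 169² − 218·88 = 9377
m = 9377 > 0,  v_rel·d = 169 > 0  ⇒  inside

inside=yes margin=9377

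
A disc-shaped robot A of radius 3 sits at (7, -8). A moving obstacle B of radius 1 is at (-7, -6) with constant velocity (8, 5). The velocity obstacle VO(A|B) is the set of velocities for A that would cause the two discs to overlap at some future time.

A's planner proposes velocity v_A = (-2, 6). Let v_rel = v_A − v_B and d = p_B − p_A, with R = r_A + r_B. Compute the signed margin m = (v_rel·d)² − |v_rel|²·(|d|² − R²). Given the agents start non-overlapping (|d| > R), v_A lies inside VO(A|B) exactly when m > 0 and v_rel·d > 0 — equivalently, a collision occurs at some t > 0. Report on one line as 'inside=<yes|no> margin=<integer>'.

d = (-14, 2),  |d|² = 200;  R = 3+1 = 4,  c = 200−4² = 184
v_rel = (-10, 1),  |v_rel|² = 101;  v_rel·d = (-10)·(-14) + (1)·(2) = 142
101·t² − 284·t + 184 = 0  ⇒  m = 142² − 101·184 = 1580
m = 1580 > 0,  v_rel·d = 142 > 0  ⇒  inside

inside=yes margin=1580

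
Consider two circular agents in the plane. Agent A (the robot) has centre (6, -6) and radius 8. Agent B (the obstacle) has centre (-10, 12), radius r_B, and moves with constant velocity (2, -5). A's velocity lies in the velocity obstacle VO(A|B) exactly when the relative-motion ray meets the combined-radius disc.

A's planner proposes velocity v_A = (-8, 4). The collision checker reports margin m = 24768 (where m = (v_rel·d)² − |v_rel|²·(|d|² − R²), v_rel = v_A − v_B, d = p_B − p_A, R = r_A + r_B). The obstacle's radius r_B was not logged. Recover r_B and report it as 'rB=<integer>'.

m = 24768
d = (-16, 18);  v_rel = (-10, 9),  |v_rel|² = 181
v_rel×d = (-10)·(18) − (9)·(-16) = -36
since m = R²·181 − (-36)²:  R² = (1296 + 24768) / 181 = 144
R = √144 = 12  ⇒  r_B = 12 − 8 = 4

rB=4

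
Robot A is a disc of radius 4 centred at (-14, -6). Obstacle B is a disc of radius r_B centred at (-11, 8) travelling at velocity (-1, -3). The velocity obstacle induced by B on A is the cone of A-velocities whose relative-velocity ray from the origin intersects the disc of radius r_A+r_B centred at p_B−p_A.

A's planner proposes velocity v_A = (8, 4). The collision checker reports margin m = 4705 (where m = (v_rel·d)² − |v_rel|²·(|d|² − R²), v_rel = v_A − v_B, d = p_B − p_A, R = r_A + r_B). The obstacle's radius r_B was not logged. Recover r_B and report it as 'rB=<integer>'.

m = 4705
d = (3, 14);  v_rel = (9, 7),  |v_rel|² = 130
v_rel×d = (9)·(14) − (7)·(3) = 105
since m = R²·130 − 105²:  R² = (11025 + 4705) / 130 = 121
R = √121 = 11  ⇒  r_B = 11 − 4 = 7

rB=7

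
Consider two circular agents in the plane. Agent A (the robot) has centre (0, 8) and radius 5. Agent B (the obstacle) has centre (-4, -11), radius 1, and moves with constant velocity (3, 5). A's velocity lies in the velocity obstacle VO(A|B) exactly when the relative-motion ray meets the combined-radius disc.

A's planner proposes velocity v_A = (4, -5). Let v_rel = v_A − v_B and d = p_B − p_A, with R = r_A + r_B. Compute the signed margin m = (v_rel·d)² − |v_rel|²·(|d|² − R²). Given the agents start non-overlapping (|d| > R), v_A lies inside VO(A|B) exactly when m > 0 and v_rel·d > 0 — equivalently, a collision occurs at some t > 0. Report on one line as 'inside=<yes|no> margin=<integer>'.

d = (-4, -19),  |d|² = 377;  R = 5+1 = 6,  c = 377−6² = 341
v_rel = (1, -10),  |v_rel|² = 101;  v_rel·d = (1)·(-4) + (-10)·(-19) = 186
101·t² − 372·t + 341 = 0  ⇒  m = 186² − 101·341 = 155
m = 155 > 0,  v_rel·d = 186 > 0  ⇒  inside

inside=yes margin=155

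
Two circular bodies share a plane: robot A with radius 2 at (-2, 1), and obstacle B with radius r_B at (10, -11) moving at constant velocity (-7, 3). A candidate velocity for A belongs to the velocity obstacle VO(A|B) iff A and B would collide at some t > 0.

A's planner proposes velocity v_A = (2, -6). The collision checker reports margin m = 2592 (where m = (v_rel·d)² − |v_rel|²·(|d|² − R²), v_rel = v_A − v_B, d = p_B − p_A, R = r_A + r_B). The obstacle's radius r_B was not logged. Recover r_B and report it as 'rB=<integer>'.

m = 2592
d = (12, -12);  v_rel = (9, -9),  |v_rel|² = 162
v_rel×d = (9)·(-12) − (-9)·(12) = 0
since m = R²·162 − 0²:  R² = (0 + 2592) / 162 = 16
R = √16 = 4  ⇒  r_B = 4 − 2 = 2

rB=2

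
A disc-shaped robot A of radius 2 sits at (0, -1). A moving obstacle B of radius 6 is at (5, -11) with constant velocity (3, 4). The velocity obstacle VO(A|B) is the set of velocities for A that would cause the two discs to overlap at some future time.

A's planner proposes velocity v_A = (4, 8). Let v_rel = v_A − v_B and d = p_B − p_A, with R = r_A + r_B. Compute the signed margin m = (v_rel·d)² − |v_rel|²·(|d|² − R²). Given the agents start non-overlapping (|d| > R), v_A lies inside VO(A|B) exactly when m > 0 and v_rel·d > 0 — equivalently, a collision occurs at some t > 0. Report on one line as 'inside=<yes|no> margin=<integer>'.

d = (5, -10),  |d|² = 125;  R = 2+6 = 8,  c = 125−8² = 61
v_rel = (1, 4),  |v_rel|² = 17;  v_rel·d = (1)·(5) + (4)·(-10) = -35
17·t² + 70·t + 61 = 0  ⇒  m = (-35)² − 17·61 = 188
m = 188 > 0,  v_rel·d = -35 < 0  ⇒  outside

inside=no margin=188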